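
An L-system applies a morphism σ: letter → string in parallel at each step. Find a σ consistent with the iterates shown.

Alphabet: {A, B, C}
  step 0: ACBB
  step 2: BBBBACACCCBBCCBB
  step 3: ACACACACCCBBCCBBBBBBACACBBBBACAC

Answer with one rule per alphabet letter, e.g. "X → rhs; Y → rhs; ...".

A->CC, B->AC, C->BB

  step 2 ⇒ step 3: BBBBACACCCBBCCBB ⇒ AC·AC·AC·AC·CC·BB·CC·BB·BB·BB·AC·AC·BB·BB·AC·AC
    A ↦ CC
    B ↦ AC
    C ↦ BB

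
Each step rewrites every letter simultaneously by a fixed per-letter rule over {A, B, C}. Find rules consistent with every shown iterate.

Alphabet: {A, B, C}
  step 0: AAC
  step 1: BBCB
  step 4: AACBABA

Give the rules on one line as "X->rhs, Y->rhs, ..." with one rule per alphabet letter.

A->B, B->A, C->CB

  step 0 ⇒ step 1: AAC ⇒ B·B·CB
    A ↦ B
    C ↦ CB
    B ↦ A  (constrained at step 1)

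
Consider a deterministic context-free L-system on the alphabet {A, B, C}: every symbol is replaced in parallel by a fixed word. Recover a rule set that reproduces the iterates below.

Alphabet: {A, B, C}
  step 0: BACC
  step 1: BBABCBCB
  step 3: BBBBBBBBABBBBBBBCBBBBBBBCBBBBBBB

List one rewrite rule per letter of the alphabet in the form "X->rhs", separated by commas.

A->AB, B->BB, C->CB

  step 0 ⇒ step 1: BACC ⇒ BB·AB·CB·CB
    A ↦ AB
    B ↦ BB
    C ↦ CB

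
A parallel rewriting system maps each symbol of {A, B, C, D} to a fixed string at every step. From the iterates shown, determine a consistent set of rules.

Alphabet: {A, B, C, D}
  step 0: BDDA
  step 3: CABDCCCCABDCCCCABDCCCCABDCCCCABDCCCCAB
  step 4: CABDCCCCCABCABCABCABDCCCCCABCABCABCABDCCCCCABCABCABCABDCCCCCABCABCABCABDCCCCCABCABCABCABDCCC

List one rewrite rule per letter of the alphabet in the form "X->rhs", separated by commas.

  step 3 ⇒ step 4: CABDCCCCABDCCCCABDCCCCABDCCCCABDCCCCAB ⇒ CAB·D·CCC·C·CAB·CAB·CAB·CAB·D·CCC·C·CAB·CAB·CAB·CAB·D·CCC·C·CAB·CAB·CAB·CAB·D·CCC·C·CAB·CAB·CAB·CAB·D·CCC·C·CAB·CAB·CAB·CAB·D·CCC
    A ↦ D
    B ↦ CCC
    C ↦ CAB
    D ↦ C

A->D, B->CCC, C->CAB, D->C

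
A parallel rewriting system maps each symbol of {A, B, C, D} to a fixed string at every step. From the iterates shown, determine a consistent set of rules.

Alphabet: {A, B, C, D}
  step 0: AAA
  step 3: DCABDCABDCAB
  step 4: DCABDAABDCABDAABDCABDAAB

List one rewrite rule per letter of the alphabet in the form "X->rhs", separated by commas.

  step 3 ⇒ step 4: DCABDCABDCAB ⇒ DC·AB·D·AAB·DC·AB·D·AAB·DC·AB·D·AAB
    A ↦ D
    B ↦ AAB
    C ↦ AB
    D ↦ DC

A->D, B->AAB, C->AB, D->DC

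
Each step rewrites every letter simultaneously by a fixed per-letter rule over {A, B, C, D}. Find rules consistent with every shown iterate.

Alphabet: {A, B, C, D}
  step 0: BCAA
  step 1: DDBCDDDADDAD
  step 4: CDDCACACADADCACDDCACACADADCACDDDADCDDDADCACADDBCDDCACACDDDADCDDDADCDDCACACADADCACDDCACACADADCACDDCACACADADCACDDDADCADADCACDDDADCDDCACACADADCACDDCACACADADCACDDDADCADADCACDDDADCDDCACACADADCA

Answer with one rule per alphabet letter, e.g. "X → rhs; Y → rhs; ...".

A->DAD, B->DDB, C->CDD, D->CA

  step 0 ⇒ step 1: BCAA ⇒ DDB·CDD·DAD·DAD
    A ↦ DAD
    B ↦ DDB
    C ↦ CDD
    D ↦ CA  (constrained at step 1)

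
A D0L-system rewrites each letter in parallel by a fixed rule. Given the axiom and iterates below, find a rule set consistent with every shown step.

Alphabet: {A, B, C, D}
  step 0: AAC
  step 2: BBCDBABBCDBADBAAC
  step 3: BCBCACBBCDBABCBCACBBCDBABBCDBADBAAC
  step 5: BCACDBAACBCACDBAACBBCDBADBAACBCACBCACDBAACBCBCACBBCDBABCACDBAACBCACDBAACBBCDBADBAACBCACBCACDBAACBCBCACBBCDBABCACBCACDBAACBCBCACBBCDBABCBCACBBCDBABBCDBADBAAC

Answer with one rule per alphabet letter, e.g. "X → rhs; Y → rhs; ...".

  step 2 ⇒ step 3: BBCDBABBCDBADBAAC ⇒ BC·BC·AC·B·BC·DBA·BC·BC·AC·B·BC·DBA·B·BC·DBA·DBA·AC
    A ↦ DBA
    B ↦ BC
    C ↦ AC
    D ↦ B

A->DBA, B->BC, C->AC, D->B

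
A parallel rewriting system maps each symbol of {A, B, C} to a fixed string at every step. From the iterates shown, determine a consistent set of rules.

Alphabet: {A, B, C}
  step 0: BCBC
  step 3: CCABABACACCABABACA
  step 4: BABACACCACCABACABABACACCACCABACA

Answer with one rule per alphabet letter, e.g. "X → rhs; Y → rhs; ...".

A->CA, B->C, C->BA

  step 3 ⇒ step 4: CCABABACACCABABACA ⇒ BA·BA·CA·C·CA·C·CA·BA·CA·BA·BA·CA·C·CA·C·CA·BA·CA
    A ↦ CA
    B ↦ C
    C ↦ BA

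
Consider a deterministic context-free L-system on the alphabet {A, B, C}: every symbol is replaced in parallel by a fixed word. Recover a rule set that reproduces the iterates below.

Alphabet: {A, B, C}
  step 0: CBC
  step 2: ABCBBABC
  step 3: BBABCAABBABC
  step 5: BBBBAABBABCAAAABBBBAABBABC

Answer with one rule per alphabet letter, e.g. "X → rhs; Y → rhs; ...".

  step 2 ⇒ step 3: ABCBBABC ⇒ BB·A·BC·A·A·BB·A·BC
    A ↦ BB
    B ↦ A
    C ↦ BC

A->BB, B->A, C->BC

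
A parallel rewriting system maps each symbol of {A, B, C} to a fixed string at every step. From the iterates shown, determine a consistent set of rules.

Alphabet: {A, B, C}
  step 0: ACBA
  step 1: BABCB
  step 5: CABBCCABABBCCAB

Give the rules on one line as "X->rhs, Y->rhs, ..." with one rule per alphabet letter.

A->B, B->C, C->AB

  step 0 ⇒ step 1: ACBA ⇒ B·AB·C·B
    A ↦ B
    B ↦ C
    C ↦ AB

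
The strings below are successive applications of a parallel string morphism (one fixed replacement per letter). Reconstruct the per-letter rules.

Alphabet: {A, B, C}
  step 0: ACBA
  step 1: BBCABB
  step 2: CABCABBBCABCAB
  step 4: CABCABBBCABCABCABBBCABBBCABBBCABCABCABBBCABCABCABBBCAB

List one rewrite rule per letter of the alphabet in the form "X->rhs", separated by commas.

A->B, B->CAB, C->B

  step 1 ⇒ step 2: BBCABB ⇒ CAB·CAB·B·B·CAB·CAB
    A ↦ B
    B ↦ CAB
    C ↦ B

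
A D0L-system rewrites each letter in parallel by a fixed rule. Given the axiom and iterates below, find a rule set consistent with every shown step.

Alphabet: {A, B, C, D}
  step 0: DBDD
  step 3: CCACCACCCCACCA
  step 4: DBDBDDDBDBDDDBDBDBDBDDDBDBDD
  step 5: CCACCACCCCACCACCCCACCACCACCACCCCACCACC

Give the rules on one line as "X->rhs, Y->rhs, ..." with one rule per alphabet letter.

A->DD, B->CA, C->DB, D->C

  step 4 ⇒ step 5: DBDBDDDBDBDDDBDBDBDBDDDBDBDD ⇒ C·CA·C·CA·C·C·C·CA·C·CA·C·C·C·CA·C·CA·C·CA·C·CA·C·C·C·CA·C·CA·C·C
    B ↦ CA
    D ↦ C
  step 3 ⇒ step 4: CCACCACCCCACCA ⇒ DB·DB·DD·DB·DB·DD·DB·DB·DB·DB·DD·DB·DB·DD
    A ↦ DD
  step 3 ⇒ step 4: CCACCACCCCACCA ⇒ DB·DB·DD·DB·DB·DD·DB·DB·DB·DB·DD·DB·DB·DD
    C ↦ DB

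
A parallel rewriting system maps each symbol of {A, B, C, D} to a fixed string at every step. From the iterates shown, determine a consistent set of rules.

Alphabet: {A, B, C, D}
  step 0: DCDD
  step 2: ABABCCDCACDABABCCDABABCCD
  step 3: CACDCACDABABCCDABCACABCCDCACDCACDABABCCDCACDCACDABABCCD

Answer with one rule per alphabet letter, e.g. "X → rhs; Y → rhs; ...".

A->CAC, B->D, C->AB, D->CCD

  step 2 ⇒ step 3: ABABCCDCACDABABCCDABABCCD ⇒ CAC·D·CAC·D·AB·AB·CCD·AB·CAC·AB·CCD·CAC·D·CAC·D·AB·AB·CCD·CAC·D·CAC·D·AB·AB·CCD
    A ↦ CAC
    B ↦ D
    C ↦ AB
    D ↦ CCD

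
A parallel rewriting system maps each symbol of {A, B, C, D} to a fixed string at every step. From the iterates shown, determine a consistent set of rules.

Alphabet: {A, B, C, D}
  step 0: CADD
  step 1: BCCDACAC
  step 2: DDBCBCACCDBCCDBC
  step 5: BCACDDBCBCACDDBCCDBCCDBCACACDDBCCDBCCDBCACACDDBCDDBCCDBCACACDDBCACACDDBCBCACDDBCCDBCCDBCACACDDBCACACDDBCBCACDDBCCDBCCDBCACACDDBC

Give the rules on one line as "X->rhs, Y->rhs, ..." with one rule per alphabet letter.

A->CD, B->DD, C->BC, D->AC

  step 1 ⇒ step 2: BCCDACAC ⇒ DD·BC·BC·AC·CD·BC·CD·BC
    A ↦ CD
    B ↦ DD
    C ↦ BC
    D ↦ AC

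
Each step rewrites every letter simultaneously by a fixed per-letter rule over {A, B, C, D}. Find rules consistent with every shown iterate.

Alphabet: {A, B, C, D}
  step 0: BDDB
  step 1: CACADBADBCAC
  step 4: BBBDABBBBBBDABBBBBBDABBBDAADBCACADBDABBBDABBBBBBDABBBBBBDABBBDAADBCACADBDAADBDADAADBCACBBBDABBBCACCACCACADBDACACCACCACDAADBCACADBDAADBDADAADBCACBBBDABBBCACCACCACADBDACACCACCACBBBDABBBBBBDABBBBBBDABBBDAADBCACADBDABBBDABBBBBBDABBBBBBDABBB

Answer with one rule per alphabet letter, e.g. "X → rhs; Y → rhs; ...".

A->DA, B->CAC, C->BBB, D->ADB

  step 0 ⇒ step 1: BDDB ⇒ CAC·ADB·ADB·CAC
    B ↦ CAC
    D ↦ ADB
    A ↦ DA  (constrained at step 1)
    C ↦ BBB  (constrained at step 1)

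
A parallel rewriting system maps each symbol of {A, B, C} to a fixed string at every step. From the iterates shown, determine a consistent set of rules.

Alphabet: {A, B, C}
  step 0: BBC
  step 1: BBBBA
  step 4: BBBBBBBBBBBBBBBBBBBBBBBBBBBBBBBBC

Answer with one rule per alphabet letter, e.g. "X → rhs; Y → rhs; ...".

  step 0 ⇒ step 1: BBC ⇒ BB·BB·A
    B ↦ BB
    C ↦ A
    A ↦ C  (constrained at step 1)

A->C, B->BB, C->A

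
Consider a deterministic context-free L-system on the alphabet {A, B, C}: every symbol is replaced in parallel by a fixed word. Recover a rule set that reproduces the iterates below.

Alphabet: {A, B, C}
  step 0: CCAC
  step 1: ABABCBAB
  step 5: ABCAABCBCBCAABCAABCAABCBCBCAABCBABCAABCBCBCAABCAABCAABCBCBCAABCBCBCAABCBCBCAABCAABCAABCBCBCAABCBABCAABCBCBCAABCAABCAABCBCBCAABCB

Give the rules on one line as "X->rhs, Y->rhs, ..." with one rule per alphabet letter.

A->CB, B->CA, C->AB

  step 0 ⇒ step 1: CCAC ⇒ AB·AB·CB·AB
    A ↦ CB
    C ↦ AB
    B ↦ CA  (constrained at step 1)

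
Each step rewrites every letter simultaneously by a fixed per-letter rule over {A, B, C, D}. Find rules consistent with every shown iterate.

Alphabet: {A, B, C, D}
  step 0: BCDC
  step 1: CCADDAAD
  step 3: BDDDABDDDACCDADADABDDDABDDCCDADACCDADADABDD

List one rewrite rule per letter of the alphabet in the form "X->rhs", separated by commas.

A->BDD, B->CC, C->AD, D->DA

  step 0 ⇒ step 1: BCDC ⇒ CC·AD·DA·AD
    B ↦ CC
    C ↦ AD
    D ↦ DA
    A ↦ BDD  (constrained at step 1)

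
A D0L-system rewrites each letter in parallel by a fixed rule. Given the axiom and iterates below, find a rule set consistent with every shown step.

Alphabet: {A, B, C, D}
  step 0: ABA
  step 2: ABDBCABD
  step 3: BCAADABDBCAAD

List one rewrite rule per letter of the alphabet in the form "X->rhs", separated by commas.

  step 2 ⇒ step 3: ABDBCABD ⇒ BC·A·AD·A·BD·BC·A·AD
    A ↦ BC
    B ↦ A
    C ↦ BD
    D ↦ AD

A->BC, B->A, C->BD, D->AD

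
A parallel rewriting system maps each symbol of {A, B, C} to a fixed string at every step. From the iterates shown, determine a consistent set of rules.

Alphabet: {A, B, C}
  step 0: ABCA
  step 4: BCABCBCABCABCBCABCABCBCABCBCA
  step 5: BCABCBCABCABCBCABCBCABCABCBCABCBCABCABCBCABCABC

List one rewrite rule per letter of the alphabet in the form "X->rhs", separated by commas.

  step 4 ⇒ step 5: BCABCBCABCABCBCABCABCBCABCBCA ⇒ BC·A·BC·BC·A·BC·A·BC·BC·A·BC·BC·A·BC·A·BC·BC·A·BC·BC·A·BC·A·BC·BC·A·BC·A·BC
    A ↦ BC
    B ↦ BC
    C ↦ A

A->BC, B->BC, C->A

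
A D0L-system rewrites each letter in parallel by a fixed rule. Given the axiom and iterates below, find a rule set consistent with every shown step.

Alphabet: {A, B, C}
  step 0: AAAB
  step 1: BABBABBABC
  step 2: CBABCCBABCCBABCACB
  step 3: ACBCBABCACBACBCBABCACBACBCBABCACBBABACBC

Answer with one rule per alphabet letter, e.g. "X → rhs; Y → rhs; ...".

  step 2 ⇒ step 3: CBABCCBABCCBABCACB ⇒ ACB·C·BAB·C·ACB·ACB·C·BAB·C·ACB·ACB·C·BAB·C·ACB·BAB·ACB·C
    A ↦ BAB
    B ↦ C
    C ↦ ACB

A->BAB, B->C, C->ACB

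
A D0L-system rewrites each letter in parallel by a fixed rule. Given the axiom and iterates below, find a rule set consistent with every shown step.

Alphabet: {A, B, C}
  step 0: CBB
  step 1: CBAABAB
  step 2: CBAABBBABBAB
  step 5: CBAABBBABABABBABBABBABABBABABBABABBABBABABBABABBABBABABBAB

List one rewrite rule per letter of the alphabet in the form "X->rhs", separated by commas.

A->B, B->AB, C->CBA

  step 1 ⇒ step 2: CBAABAB ⇒ CBA·AB·B·B·AB·B·AB
    A ↦ B
    B ↦ AB
    C ↦ CBA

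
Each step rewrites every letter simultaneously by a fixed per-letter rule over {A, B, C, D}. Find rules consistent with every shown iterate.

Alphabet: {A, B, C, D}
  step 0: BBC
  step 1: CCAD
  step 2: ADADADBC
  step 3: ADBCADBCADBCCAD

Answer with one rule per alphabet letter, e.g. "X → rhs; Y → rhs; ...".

A->AD, B->C, C->AD, D->BC

  step 2 ⇒ step 3: ADADADBC ⇒ AD·BC·AD·BC·AD·BC·C·AD
    A ↦ AD
    B ↦ C
    C ↦ AD
    D ↦ BC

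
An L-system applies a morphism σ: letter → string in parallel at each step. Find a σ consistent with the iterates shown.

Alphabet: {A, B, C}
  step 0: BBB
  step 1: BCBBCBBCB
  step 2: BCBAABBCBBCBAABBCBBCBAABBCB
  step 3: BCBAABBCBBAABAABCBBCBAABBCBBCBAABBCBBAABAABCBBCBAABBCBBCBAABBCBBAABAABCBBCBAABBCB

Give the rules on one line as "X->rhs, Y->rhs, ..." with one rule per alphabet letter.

  step 2 ⇒ step 3: BCBAABBCBBCBAABBCBBCBAABBCB ⇒ BCB·AAB·BCB·BAA·BAA·BCB·BCB·AAB·BCB·BCB·AAB·BCB·BAA·BAA·BCB·BCB·AAB·BCB·BCB·AAB·BCB·BAA·BAA·BCB·BCB·AAB·BCB
    A ↦ BAA
    B ↦ BCB
    C ↦ AAB

A->BAA, B->BCB, C->AAB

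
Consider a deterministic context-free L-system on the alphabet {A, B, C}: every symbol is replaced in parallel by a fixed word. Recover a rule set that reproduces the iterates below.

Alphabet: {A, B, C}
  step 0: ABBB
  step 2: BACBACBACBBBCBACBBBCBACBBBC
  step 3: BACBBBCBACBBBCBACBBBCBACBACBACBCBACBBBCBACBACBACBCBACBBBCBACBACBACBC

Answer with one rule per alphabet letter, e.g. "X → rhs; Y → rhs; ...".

A->BB, B->BAC, C->BC

  step 2 ⇒ step 3: BACBACBACBBBCBACBBBCBACBBBC ⇒ BAC·BB·BC·BAC·BB·BC·BAC·BB·BC·BAC·BAC·BAC·BC·BAC·BB·BC·BAC·BAC·BAC·BC·BAC·BB·BC·BAC·BAC·BAC·BC
    A ↦ BB
    B ↦ BAC
    C ↦ BC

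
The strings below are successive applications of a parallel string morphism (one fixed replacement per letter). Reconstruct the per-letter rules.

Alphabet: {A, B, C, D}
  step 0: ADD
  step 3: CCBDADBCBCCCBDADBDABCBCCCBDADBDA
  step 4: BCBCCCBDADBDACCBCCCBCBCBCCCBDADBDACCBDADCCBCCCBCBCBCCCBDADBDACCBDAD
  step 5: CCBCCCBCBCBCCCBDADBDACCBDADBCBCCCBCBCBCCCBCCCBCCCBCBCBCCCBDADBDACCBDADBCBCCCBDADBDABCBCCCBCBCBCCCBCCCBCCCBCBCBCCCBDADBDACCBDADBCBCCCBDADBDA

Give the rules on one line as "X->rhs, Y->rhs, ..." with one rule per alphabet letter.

  step 4 ⇒ step 5: BCBCCCBDADBDACCBCCCBCBCBCCCBDADBDACCBDADCCBCCCBCBCBCCCBDADBDACCBDAD ⇒ CC·BC·CC·BC·BC·BC·CC·BDA·D·BDA·CC·BDA·D·BC·BC·CC·BC·BC·BC·CC·BC·CC·BC·CC·BC·BC·BC·CC·BDA·D·BDA·CC·BDA·D·BC·BC·CC·BDA·D·BDA·BC·BC·CC·BC·BC·BC·CC·BC·CC·BC·CC·BC·BC·BC·CC·BDA·D·BDA·CC·BDA·D·BC·BC·CC·BDA·D·BDA
    A ↦ D
    B ↦ CC
    C ↦ BC
    D ↦ BDA

A->D, B->CC, C->BC, D->BDA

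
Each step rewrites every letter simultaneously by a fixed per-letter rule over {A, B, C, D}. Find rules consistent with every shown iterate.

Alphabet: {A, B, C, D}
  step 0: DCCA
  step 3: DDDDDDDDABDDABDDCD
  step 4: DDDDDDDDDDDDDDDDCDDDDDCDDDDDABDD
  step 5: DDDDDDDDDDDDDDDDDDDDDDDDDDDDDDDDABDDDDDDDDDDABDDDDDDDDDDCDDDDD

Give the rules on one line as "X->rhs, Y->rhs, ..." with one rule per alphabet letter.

A->C, B->D, C->AB, D->DD

  step 4 ⇒ step 5: DDDDDDDDDDDDDDDDCDDDDDCDDDDDABDD ⇒ DD·DD·DD·DD·DD·DD·DD·DD·DD·DD·DD·DD·DD·DD·DD·DD·AB·DD·DD·DD·DD·DD·AB·DD·DD·DD·DD·DD·C·D·DD·DD
    A ↦ C
    B ↦ D
    C ↦ AB
    D ↦ DD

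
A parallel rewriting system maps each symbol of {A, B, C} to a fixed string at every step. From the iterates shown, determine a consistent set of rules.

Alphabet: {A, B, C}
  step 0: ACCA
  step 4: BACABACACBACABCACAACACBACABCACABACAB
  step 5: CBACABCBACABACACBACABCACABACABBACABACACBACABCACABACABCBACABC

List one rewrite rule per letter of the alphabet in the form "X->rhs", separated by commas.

A->B, B->C, C->ACA

  step 4 ⇒ step 5: BACABACACBACABCACAACACBACABCACABACAB ⇒ C·B·ACA·B·C·B·ACA·B·ACA·C·B·ACA·B·C·ACA·B·ACA·B·B·ACA·B·ACA·C·B·ACA·B·C·ACA·B·ACA·B·C·B·ACA·B·C
    A ↦ B
    B ↦ C
    C ↦ ACA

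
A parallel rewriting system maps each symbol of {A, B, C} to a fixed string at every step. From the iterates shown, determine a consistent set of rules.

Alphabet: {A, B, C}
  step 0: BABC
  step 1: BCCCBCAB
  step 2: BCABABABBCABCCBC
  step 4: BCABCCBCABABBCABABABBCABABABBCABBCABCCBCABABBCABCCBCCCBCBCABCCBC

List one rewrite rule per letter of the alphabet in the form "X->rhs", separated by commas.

  step 1 ⇒ step 2: BCCCBCAB ⇒ BC·AB·AB·AB·BC·AB·CC·BC
    A ↦ CC
    B ↦ BC
    C ↦ AB

A->CC, B->BC, C->AB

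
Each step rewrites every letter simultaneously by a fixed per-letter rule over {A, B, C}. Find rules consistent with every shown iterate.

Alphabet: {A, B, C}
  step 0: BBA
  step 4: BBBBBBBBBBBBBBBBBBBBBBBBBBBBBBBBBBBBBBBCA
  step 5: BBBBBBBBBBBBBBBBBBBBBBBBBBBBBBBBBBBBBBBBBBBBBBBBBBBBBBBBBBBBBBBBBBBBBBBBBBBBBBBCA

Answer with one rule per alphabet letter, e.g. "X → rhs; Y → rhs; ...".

A->CA, B->BB, C->B

  step 4 ⇒ step 5: BBBBBBBBBBBBBBBBBBBBBBBBBBBBBBBBBBBBBBBCA ⇒ BB·BB·BB·BB·BB·BB·BB·BB·BB·BB·BB·BB·BB·BB·BB·BB·BB·BB·BB·BB·BB·BB·BB·BB·BB·BB·BB·BB·BB·BB·BB·BB·BB·BB·BB·BB·BB·BB·BB·B·CA
    A ↦ CA
    B ↦ BB
    C ↦ B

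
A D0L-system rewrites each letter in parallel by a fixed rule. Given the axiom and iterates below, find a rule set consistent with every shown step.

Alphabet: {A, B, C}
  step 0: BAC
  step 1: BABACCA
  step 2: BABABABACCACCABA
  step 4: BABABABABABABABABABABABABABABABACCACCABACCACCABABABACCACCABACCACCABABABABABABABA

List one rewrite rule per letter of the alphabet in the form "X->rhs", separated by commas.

A->BA, B->BA, C->CCA

  step 1 ⇒ step 2: BABACCA ⇒ BA·BA·BA·BA·CCA·CCA·BA
    A ↦ BA
    B ↦ BA
    C ↦ CCA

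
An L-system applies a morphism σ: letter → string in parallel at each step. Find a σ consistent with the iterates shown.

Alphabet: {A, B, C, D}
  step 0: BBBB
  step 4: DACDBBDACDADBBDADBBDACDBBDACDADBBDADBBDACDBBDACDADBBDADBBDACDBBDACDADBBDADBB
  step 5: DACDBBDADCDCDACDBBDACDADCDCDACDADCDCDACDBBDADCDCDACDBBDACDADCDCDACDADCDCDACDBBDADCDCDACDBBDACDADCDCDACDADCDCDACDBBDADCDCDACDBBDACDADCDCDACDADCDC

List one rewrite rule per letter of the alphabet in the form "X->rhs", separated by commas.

A->C, B->DC, C->DBB, D->DA

  step 4 ⇒ step 5: DACDBBDACDADBBDADBBDACDBBDACDADBBDADBBDACDBBDACDADBBDADBBDACDBBDACDADBBDADBB ⇒ DA·C·DBB·DA·DC·DC·DA·C·DBB·DA·C·DA·DC·DC·DA·C·DA·DC·DC·DA·C·DBB·DA·DC·DC·DA·C·DBB·DA·C·DA·DC·DC·DA·C·DA·DC·DC·DA·C·DBB·DA·DC·DC·DA·C·DBB·DA·C·DA·DC·DC·DA·C·DA·DC·DC·DA·C·DBB·DA·DC·DC·DA·C·DBB·DA·C·DA·DC·DC·DA·C·DA·DC·DC
    A ↦ C
    B ↦ DC
    C ↦ DBB
    D ↦ DA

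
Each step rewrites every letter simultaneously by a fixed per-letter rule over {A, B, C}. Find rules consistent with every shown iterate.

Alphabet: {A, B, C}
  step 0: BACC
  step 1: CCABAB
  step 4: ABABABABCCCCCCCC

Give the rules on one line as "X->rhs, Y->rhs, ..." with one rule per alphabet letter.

A->C, B->C, C->AB

  step 0 ⇒ step 1: BACC ⇒ C·C·AB·AB
    A ↦ C
    B ↦ C
    C ↦ AB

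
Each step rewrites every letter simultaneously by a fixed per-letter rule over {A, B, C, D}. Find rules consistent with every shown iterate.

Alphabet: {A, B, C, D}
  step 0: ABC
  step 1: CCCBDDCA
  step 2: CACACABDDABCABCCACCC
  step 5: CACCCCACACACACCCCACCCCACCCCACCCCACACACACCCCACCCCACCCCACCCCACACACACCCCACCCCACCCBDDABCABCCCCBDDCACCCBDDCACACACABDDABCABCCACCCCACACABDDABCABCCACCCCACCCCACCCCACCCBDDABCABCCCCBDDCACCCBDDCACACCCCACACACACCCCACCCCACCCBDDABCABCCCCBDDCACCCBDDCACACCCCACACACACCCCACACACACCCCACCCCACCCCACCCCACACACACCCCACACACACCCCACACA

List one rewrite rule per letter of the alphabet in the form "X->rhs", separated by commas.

  step 1 ⇒ step 2: CCCBDDCA ⇒ CA·CA·CA·BDD·ABC·ABC·CA·CCC
    A ↦ CCC
    B ↦ BDD
    C ↦ CA
    D ↦ ABC

A->CCC, B->BDD, C->CA, D->ABC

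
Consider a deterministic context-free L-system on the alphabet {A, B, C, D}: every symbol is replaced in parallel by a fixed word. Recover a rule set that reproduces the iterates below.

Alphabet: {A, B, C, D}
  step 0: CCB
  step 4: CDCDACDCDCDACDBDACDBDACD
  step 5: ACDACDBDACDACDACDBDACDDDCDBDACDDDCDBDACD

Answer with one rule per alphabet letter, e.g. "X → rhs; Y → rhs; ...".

  step 4 ⇒ step 5: CDCDACDCDCDACDBDACDBDACD ⇒ A·CD·A·CD·BD·A·CD·A·CD·A·CD·BD·A·CD·DD·CD·BD·A·CD·DD·CD·BD·A·CD
    A ↦ BD
    B ↦ DD
    C ↦ A
    D ↦ CD

A->BD, B->DD, C->A, D->CD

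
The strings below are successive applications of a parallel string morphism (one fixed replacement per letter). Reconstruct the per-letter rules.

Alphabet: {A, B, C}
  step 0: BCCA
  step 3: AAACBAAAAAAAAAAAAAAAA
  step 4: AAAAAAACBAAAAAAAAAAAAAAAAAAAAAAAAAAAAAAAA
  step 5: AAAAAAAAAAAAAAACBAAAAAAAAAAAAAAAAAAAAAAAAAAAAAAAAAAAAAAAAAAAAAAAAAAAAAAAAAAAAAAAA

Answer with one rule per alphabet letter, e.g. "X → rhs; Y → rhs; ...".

A->AA, B->CB, C->A

  step 4 ⇒ step 5: AAAAAAACBAAAAAAAAAAAAAAAAAAAAAAAAAAAAAAAA ⇒ AA·AA·AA·AA·AA·AA·AA·A·CB·AA·AA·AA·AA·AA·AA·AA·AA·AA·AA·AA·AA·AA·AA·AA·AA·AA·AA·AA·AA·AA·AA·AA·AA·AA·AA·AA·AA·AA·AA·AA·AA
    A ↦ AA
    B ↦ CB
    C ↦ A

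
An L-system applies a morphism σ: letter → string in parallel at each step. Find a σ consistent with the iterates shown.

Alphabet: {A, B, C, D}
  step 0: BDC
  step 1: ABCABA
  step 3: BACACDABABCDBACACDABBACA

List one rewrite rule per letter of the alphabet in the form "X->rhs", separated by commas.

A->CD, B->AB, C->BA, D->CA

  step 0 ⇒ step 1: BDC ⇒ AB·CA·BA
    B ↦ AB
    C ↦ BA
    D ↦ CA
    A ↦ CD  (constrained at step 1)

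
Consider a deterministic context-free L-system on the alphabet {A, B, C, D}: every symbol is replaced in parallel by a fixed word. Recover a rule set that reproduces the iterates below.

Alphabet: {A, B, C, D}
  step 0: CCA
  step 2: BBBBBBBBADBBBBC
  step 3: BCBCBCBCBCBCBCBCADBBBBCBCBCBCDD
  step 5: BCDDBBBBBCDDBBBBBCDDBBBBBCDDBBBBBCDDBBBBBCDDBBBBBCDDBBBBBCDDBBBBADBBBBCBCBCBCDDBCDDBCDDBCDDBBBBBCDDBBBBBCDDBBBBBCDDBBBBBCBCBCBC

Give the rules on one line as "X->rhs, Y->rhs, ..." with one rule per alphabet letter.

A->ADB, B->BC, C->DD, D->BB

  step 2 ⇒ step 3: BBBBBBBBADBBBBC ⇒ BC·BC·BC·BC·BC·BC·BC·BC·ADB·BB·BC·BC·BC·BC·DD
    A ↦ ADB
    B ↦ BC
    C ↦ DD
    D ↦ BB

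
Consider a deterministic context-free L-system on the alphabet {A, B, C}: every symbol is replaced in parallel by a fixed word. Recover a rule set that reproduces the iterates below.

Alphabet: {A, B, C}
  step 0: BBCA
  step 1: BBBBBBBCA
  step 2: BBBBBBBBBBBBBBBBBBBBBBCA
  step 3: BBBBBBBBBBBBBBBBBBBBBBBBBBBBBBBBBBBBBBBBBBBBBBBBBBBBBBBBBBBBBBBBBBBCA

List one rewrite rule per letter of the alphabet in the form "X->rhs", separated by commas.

A->CA, B->BBB, C->B

  step 2 ⇒ step 3: BBBBBBBBBBBBBBBBBBBBBBCA ⇒ BBB·BBB·BBB·BBB·BBB·BBB·BBB·BBB·BBB·BBB·BBB·BBB·BBB·BBB·BBB·BBB·BBB·BBB·BBB·BBB·BBB·BBB·B·CA
    A ↦ CA
    B ↦ BBB
    C ↦ B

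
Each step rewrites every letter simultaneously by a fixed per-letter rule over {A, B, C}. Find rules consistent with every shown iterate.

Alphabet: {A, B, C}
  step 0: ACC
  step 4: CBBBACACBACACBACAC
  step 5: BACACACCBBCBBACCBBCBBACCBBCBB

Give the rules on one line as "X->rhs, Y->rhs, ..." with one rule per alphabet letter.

A->CB, B->AC, C->B

  step 4 ⇒ step 5: CBBBACACBACACBACAC ⇒ B·AC·AC·AC·CB·B·CB·B·AC·CB·B·CB·B·AC·CB·B·CB·B
    A ↦ CB
    B ↦ AC
    C ↦ B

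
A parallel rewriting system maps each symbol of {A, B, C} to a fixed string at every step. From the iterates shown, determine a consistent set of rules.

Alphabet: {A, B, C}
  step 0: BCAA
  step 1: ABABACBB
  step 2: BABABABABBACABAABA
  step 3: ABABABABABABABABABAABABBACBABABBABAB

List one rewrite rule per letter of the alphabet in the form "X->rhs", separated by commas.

A->B, B->ABA, C->BAC

  step 2 ⇒ step 3: BABABABABBACABAABA ⇒ ABA·B·ABA·B·ABA·B·ABA·B·ABA·ABA·B·BAC·B·ABA·B·B·ABA·B
    A ↦ B
    B ↦ ABA
    C ↦ BAC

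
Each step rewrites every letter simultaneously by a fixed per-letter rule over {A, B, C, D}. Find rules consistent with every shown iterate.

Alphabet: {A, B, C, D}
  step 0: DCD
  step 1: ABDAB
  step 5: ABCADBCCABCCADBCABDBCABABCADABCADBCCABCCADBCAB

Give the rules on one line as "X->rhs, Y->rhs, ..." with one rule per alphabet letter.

  step 0 ⇒ step 1: DCD ⇒ AB·D·AB
    C ↦ D
    D ↦ AB
    A ↦ BC  (constrained at step 1)
    B ↦ CA  (constrained at step 1)

A->BC, B->CA, C->D, D->AB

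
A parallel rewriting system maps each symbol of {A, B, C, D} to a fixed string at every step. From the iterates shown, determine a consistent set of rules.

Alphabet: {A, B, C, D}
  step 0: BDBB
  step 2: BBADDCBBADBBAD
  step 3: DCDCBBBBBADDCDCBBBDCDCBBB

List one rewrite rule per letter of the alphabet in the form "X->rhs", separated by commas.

A->BB, B->DC, C->BAD, D->B

  step 2 ⇒ step 3: BBADDCBBADBBAD ⇒ DC·DC·BB·B·B·BAD·DC·DC·BB·B·DC·DC·BB·B
    A ↦ BB
    B ↦ DC
    C ↦ BAD
    D ↦ B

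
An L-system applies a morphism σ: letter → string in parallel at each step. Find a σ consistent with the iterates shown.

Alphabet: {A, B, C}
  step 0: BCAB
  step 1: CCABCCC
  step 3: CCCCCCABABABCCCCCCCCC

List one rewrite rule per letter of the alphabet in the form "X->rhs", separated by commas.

  step 0 ⇒ step 1: BCAB ⇒ CC·AB·C·CC
    A ↦ C
    B ↦ CC
    C ↦ AB

A->C, B->CC, C->AB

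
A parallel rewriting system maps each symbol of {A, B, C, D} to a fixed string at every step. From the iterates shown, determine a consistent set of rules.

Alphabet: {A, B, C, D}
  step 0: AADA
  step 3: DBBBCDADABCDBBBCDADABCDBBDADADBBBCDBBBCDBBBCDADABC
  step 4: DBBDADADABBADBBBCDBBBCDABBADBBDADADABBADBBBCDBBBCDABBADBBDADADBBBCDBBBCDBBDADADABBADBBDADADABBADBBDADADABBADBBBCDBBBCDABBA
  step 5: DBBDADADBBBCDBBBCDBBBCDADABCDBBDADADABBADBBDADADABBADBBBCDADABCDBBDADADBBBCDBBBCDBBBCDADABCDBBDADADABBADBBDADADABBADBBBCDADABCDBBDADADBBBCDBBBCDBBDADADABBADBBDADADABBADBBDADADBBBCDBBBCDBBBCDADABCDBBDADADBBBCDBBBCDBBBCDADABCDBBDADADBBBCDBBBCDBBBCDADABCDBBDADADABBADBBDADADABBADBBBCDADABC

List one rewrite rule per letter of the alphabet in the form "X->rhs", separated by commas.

  step 4 ⇒ step 5: DBBDADADABBADBBBCDBBBCDABBADBBDADADABBADBBBCDBBBCDABBADBBDADADBBBCDBBBCDBBDADADABBADBBDADADABBADBBDADADABBADBBBCDBBBCDABBA ⇒ DBB·DA·DA·DBB·BC·DBB·BC·DBB·BC·DA·DA·BC·DBB·DA·DA·DA·BBA·DBB·DA·DA·DA·BBA·DBB·BC·DA·DA·BC·DBB·DA·DA·DBB·BC·DBB·BC·DBB·BC·DA·DA·BC·DBB·DA·DA·DA·BBA·DBB·DA·DA·DA·BBA·DBB·BC·DA·DA·BC·DBB·DA·DA·DBB·BC·DBB·BC·DBB·DA·DA·DA·BBA·DBB·DA·DA·DA·BBA·DBB·DA·DA·DBB·BC·DBB·BC·DBB·BC·DA·DA·BC·DBB·DA·DA·DBB·BC·DBB·BC·DBB·BC·DA·DA·BC·DBB·DA·DA·DBB·BC·DBB·BC·DBB·BC·DA·DA·BC·DBB·DA·DA·DA·BBA·DBB·DA·DA·DA·BBA·DBB·BC·DA·DA·BC
    A ↦ BC
    B ↦ DA
    C ↦ BBA
    D ↦ DBB

A->BC, B->DA, C->BBA, D->DBB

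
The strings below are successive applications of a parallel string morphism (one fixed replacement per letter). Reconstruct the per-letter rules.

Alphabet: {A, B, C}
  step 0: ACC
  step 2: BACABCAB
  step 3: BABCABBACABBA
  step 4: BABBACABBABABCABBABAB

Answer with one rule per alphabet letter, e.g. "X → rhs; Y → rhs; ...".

A->B, B->BA, C->CA

  step 3 ⇒ step 4: BABCABBACABBA ⇒ BA·B·BA·CA·B·BA·BA·B·CA·B·BA·BA·B
    A ↦ B
    B ↦ BA
    C ↦ CA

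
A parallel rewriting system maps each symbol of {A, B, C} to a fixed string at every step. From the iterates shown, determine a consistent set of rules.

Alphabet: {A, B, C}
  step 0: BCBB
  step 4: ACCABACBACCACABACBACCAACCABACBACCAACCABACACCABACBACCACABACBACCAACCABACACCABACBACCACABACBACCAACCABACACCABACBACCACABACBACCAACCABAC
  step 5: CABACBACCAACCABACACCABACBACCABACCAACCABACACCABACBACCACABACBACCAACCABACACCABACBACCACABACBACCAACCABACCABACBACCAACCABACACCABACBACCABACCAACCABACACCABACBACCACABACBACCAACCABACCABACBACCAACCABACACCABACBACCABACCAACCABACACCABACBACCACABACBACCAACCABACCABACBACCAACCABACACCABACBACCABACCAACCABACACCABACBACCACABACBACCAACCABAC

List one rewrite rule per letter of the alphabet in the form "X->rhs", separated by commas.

  step 4 ⇒ step 5: ACCABACBACCACABACBACCAACCABACBACCAACCABACACCABACBACCACABACBACCAACCABACACCABACBACCACABACBACCAACCABACACCABACBACCACABACBACCAACCABAC ⇒ CA·BAC·BAC·CA·AC·CA·BAC·AC·CA·BAC·BAC·CA·BAC·CA·AC·CA·BAC·AC·CA·BAC·BAC·CA·CA·BAC·BAC·CA·AC·CA·BAC·AC·CA·BAC·BAC·CA·CA·BAC·BAC·CA·AC·CA·BAC·CA·BAC·BAC·CA·AC·CA·BAC·AC·CA·BAC·BAC·CA·BAC·CA·AC·CA·BAC·AC·CA·BAC·BAC·CA·CA·BAC·BAC·CA·AC·CA·BAC·CA·BAC·BAC·CA·AC·CA·BAC·AC·CA·BAC·BAC·CA·BAC·CA·AC·CA·BAC·AC·CA·BAC·BAC·CA·CA·BAC·BAC·CA·AC·CA·BAC·CA·BAC·BAC·CA·AC·CA·BAC·AC·CA·BAC·BAC·CA·BAC·CA·AC·CA·BAC·AC·CA·BAC·BAC·CA·CA·BAC·BAC·CA·AC·CA·BAC
    A ↦ CA
    B ↦ AC
    C ↦ BAC

A->CA, B->AC, C->BAC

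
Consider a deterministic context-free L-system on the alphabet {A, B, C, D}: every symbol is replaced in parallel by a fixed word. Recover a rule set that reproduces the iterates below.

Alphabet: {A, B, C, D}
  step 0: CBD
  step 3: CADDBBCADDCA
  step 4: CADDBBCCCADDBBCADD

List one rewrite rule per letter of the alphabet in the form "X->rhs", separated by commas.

A->DD, B->C, C->CA, D->B

  step 3 ⇒ step 4: CADDBBCADDCA ⇒ CA·DD·B·B·C·C·CA·DD·B·B·CA·DD
    A ↦ DD
    B ↦ C
    C ↦ CA
    D ↦ B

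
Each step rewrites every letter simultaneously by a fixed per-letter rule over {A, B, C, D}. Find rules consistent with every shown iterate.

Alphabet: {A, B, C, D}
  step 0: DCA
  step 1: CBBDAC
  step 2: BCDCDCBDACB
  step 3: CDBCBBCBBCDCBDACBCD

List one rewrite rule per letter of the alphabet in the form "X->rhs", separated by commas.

  step 2 ⇒ step 3: BCDCDCBDACB ⇒ CD·B·CB·B·CB·B·CD·CB·DAC·B·CD
    A ↦ DAC
    B ↦ CD
    C ↦ B
    D ↦ CB

A->DAC, B->CD, C->B, D->CB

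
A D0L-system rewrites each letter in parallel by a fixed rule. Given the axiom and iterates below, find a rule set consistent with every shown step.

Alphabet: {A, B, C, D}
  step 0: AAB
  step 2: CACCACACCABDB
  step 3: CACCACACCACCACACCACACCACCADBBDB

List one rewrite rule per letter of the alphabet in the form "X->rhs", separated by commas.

  step 2 ⇒ step 3: CACCACACCABDB ⇒ CAC·CA·CAC·CAC·CA·CAC·CA·CAC·CAC·CA·DB·B·DB
    A ↦ CA
    B ↦ DB
    C ↦ CAC
    D ↦ B

A->CA, B->DB, C->CAC, D->B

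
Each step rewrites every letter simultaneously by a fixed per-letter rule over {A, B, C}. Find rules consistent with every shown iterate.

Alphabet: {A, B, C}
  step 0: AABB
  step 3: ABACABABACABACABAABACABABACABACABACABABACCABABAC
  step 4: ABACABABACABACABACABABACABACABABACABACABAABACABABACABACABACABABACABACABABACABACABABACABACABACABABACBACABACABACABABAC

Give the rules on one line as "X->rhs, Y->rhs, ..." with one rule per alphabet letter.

  step 3 ⇒ step 4: ABACABABACABACABAABACABABACABACABACABABACCABABAC ⇒ ABA·C·ABA·BAC·ABA·C·ABA·C·ABA·BAC·ABA·C·ABA·BAC·ABA·C·ABA·ABA·C·ABA·BAC·ABA·C·ABA·C·ABA·BAC·ABA·C·ABA·BAC·ABA·C·ABA·BAC·ABA·C·ABA·C·ABA·BAC·BAC·ABA·C·ABA·C·ABA·BAC
    A ↦ ABA
    B ↦ C
    C ↦ BAC

A->ABA, B->C, C->BAC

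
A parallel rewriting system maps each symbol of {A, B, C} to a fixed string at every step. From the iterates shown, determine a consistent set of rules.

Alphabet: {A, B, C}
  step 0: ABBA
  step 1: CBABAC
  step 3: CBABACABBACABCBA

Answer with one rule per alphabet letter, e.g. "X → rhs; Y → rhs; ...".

  step 0 ⇒ step 1: ABBA ⇒ C·BA·BA·C
    A ↦ C
    B ↦ BA
    C ↦ AB  (constrained at step 1)

A->C, B->BA, C->AB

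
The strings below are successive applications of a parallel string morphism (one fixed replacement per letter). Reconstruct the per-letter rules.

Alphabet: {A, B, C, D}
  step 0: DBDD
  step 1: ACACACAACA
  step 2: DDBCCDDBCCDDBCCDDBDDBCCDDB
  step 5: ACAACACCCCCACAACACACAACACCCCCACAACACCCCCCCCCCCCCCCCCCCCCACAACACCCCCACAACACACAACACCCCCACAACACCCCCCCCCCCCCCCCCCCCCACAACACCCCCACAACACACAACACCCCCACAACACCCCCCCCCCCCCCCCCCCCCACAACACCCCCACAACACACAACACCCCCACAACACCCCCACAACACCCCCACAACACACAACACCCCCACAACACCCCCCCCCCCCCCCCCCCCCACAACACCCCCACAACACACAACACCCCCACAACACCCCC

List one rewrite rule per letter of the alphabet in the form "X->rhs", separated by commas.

  step 1 ⇒ step 2: ACACACAACA ⇒ DDB·CC·DDB·CC·DDB·CC·DDB·DDB·CC·DDB
    A ↦ DDB
    C ↦ CC
  step 0 ⇒ step 1: DBDD ⇒ ACA·C·ACA·ACA
    B ↦ C
  step 0 ⇒ step 1: DBDD ⇒ ACA·C·ACA·ACA
    D ↦ ACA

A->DDB, B->C, C->CC, D->ACA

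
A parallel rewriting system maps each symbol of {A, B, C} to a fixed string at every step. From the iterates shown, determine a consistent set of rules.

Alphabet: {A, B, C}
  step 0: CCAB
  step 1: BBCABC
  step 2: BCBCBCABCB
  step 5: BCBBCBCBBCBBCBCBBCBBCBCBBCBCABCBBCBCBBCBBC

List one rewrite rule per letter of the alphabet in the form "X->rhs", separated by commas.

A->CA, B->BC, C->B

  step 1 ⇒ step 2: BBCABC ⇒ BC·BC·B·CA·BC·B
    A ↦ CA
    B ↦ BC
    C ↦ B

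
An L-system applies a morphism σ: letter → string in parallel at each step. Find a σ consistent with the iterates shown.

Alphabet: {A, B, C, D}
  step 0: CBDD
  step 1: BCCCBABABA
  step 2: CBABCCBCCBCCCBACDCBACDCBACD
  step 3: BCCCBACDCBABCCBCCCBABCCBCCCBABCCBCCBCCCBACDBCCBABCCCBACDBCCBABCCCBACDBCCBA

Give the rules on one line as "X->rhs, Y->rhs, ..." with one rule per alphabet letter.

A->CD, B->CBA, C->BCC, D->BA

  step 2 ⇒ step 3: CBABCCBCCBCCCBACDCBACDCBACD ⇒ BCC·CBA·CD·CBA·BCC·BCC·CBA·BCC·BCC·CBA·BCC·BCC·BCC·CBA·CD·BCC·BA·BCC·CBA·CD·BCC·BA·BCC·CBA·CD·BCC·BA
    A ↦ CD
    B ↦ CBA
    C ↦ BCC
    D ↦ BA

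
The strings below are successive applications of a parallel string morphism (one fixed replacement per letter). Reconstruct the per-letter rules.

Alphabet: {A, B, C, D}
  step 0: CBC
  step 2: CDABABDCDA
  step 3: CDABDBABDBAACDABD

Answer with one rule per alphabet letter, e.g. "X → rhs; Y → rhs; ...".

A->BD, B->BA, C->CD, D->A

  step 2 ⇒ step 3: CDABABDCDA ⇒ CD·A·BD·BA·BD·BA·A·CD·A·BD
    A ↦ BD
    B ↦ BA
    C ↦ CD
    D ↦ A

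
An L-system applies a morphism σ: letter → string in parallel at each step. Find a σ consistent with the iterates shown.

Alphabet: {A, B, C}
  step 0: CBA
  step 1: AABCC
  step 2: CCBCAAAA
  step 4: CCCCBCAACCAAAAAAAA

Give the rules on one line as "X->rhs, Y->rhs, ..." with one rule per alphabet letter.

  step 1 ⇒ step 2: AABCC ⇒ C·C·BC·AA·AA
    A ↦ C
    B ↦ BC
    C ↦ AA

A->C, B->BC, C->AA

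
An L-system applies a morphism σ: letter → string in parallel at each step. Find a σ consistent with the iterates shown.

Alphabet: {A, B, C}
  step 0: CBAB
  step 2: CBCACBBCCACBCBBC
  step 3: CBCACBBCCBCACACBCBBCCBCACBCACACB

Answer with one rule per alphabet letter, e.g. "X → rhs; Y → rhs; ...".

  step 2 ⇒ step 3: CBCACBBCCACBCBBC ⇒ CB·CA·CB·BC·CB·CA·CA·CB·CB·BC·CB·CA·CB·CA·CA·CB
    A ↦ BC
    B ↦ CA
    C ↦ CB

A->BC, B->CA, C->CB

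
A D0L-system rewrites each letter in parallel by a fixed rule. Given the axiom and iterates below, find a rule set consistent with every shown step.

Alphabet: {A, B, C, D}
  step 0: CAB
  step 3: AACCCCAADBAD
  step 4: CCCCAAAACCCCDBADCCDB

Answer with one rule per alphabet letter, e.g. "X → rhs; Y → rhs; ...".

  step 3 ⇒ step 4: AACCCCAADBAD ⇒ CC·CC·A·A·A·A·CC·CC·DB·AD·CC·DB
    A ↦ CC
    B ↦ AD
    C ↦ A
    D ↦ DB

A->CC, B->AD, C->A, D->DB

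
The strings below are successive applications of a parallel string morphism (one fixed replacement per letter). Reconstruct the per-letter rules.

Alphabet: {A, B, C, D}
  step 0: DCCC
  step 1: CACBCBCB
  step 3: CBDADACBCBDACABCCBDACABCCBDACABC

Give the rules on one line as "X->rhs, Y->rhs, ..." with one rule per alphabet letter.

  step 0 ⇒ step 1: DCCC ⇒ CA·CB·CB·CB
    C ↦ CB
    D ↦ CA
    A ↦ BC  (constrained at step 1)
    B ↦ DA  (constrained at step 1)

A->BC, B->DA, C->CB, D->CA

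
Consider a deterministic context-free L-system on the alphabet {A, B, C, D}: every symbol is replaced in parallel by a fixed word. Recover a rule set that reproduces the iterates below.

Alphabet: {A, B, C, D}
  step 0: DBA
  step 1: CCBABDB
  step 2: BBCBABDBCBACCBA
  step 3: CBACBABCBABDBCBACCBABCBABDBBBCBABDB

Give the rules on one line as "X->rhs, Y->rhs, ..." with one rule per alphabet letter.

A->BDB, B->CBA, C->B, D->C

  step 2 ⇒ step 3: BBCBABDBCBACCBA ⇒ CBA·CBA·B·CBA·BDB·CBA·C·CBA·B·CBA·BDB·B·B·CBA·BDB
    A ↦ BDB
    B ↦ CBA
    C ↦ B
    D ↦ C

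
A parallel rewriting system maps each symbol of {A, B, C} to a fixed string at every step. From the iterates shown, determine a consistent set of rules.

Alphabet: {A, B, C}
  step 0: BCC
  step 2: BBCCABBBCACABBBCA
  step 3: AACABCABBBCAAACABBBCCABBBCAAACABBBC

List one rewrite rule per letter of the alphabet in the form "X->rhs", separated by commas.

A->BBC, B->A, C->CAB

  step 2 ⇒ step 3: BBCCABBBCACABBBCA ⇒ A·A·CAB·CAB·BBC·A·A·A·CAB·BBC·CAB·BBC·A·A·A·CAB·BBC
    A ↦ BBC
    B ↦ A
    C ↦ CAB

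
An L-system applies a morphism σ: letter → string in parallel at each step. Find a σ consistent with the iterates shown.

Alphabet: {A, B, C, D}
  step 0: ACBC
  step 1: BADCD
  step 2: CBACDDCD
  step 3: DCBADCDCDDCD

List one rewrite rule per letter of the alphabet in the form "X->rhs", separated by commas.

  step 2 ⇒ step 3: CBACDDCD ⇒ D·C·BA·D·CD·CD·D·CD
    A ↦ BA
    B ↦ C
    C ↦ D
    D ↦ CD

A->BA, B->C, C->D, D->CD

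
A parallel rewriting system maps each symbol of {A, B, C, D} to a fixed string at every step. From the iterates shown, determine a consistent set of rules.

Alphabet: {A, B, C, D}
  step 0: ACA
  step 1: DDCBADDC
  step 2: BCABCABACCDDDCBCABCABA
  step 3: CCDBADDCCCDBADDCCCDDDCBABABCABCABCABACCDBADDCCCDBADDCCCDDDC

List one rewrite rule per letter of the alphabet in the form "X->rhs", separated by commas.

  step 2 ⇒ step 3: BCABCABACCDDDCBCABCABA ⇒ CCD·BA·DDC·CCD·BA·DDC·CCD·DDC·BA·BA·BCA·BCA·BCA·BA·CCD·BA·DDC·CCD·BA·DDC·CCD·DDC
    A ↦ DDC
    B ↦ CCD
    C ↦ BA
    D ↦ BCA

A->DDC, B->CCD, C->BA, D->BCA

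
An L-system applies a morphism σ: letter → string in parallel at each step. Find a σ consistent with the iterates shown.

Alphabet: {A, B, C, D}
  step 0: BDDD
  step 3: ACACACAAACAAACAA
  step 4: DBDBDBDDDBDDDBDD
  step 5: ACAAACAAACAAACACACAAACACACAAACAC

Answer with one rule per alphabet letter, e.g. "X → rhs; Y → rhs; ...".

  step 4 ⇒ step 5: DBDBDBDDDBDDDBDD ⇒ AC·AA·AC·AA·AC·AA·AC·AC·AC·AA·AC·AC·AC·AA·AC·AC
    B ↦ AA
    D ↦ AC
  step 3 ⇒ step 4: ACACACAAACAAACAA ⇒ D·B·D·B·D·B·D·D·D·B·D·D·D·B·D·D
    A ↦ D
  step 3 ⇒ step 4: ACACACAAACAAACAA ⇒ D·B·D·B·D·B·D·D·D·B·D·D·D·B·D·D
    C ↦ B

A->D, B->AA, C->B, D->AC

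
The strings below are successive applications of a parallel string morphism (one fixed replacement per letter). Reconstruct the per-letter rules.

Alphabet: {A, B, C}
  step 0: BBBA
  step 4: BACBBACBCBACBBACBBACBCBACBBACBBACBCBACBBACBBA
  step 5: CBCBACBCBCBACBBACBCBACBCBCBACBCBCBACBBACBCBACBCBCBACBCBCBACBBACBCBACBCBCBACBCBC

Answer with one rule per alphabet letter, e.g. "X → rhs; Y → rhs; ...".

  step 4 ⇒ step 5: BACBBACBCBACBBACBBACBCBACBBACBBACBCBACBBACBBA ⇒ CB·C·BA·CB·CB·C·BA·CB·BA·CB·C·BA·CB·CB·C·BA·CB·CB·C·BA·CB·BA·CB·C·BA·CB·CB·C·BA·CB·CB·C·BA·CB·BA·CB·C·BA·CB·CB·C·BA·CB·CB·C
    A ↦ C
    B ↦ CB
    C ↦ BA

A->C, B->CB, C->BA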